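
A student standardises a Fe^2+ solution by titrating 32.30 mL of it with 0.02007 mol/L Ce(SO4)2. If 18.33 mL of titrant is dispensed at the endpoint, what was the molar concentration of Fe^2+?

n(Ce(SO4)2) = 0.02007 x 0.01833 = 0.0003679 mol.
From the balanced equation, 1 mol Ce(SO4)2 reacts with 1 mol Fe^2+, so n(Fe^2+) = 0.0003679 x 1/1 = 0.0003679 mol.
[Fe^2+] = 0.0003679 / 0.03230 L = 0.0114 M.

0.0114 M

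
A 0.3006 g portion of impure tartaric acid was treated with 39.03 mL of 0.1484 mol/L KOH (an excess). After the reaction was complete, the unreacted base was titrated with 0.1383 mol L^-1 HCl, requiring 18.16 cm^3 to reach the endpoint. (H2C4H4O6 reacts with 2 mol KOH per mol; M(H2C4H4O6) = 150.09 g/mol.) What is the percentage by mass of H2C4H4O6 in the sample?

81.9%

Total n(KOH) added = 0.1484 x 0.03903 = 0.005792 mol.
n(HCl) used = 0.1383 x 0.01816 = 0.002512 mol, which equals the excess n(KOH).
So n(KOH) consumed by the sample = 0.005792 - 0.002512 = 0.003281 mol.
n(H2C4H4O6) = 0.003281 / 2 = 0.001640 mol.
mass H2C4H4O6 = 0.001640 x 150.09 = 0.2462 g, so %H2C4H4O6 = 0.2462/0.3006 x 100 = 81.9%.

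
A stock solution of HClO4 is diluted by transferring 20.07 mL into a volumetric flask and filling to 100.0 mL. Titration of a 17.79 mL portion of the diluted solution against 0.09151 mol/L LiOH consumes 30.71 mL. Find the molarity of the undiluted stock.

0.787 M

n(LiOH) = 0.09151 x 0.03071 = 0.002810 mol.
n(HClO4) in the aliquot = 0.002810 mol.
[diluted HClO4] = 0.002810 / 0.01779 = 0.1580 M.
Dilution factor = 100.0/20.07 = 4.983, so [stock] = 0.1580 x 4.983 = 0.787 M.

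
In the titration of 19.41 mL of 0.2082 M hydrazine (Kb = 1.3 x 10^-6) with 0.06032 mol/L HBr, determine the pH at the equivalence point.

n(N2H4) = 0.2082 x 0.01941 = 0.004041 mol; V(HBr) at equivalence = 0.004041/0.06032 = 0.06700 L.
At equivalence the base is fully converted to N2H5+; total volume = 0.08641 L, so [N2H5+] = 0.004041/0.08641 = 0.04677 M.
Ka(N2H5+) = Kw/Kb = 1.0e-14 / 1.3 x 10^-6 = 7.69e-9.
[H^+] = sqrt(Ka x [N2H5+]) = sqrt(7.69e-9 x 0.04677) = 1.90e-5 M.
pH = -log(1.90e-5) = 4.72.

4.72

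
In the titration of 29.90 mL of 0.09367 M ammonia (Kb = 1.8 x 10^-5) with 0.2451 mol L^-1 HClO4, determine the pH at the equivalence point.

n(NH3) = 0.09367 x 0.02990 = 0.002801 mol; V(HClO4) at equivalence = 0.002801/0.2451 = 0.01143 L.
At equivalence the base is fully converted to NH4+; total volume = 0.04133 L, so [NH4+] = 0.002801/0.04133 = 0.06777 M.
Ka(NH4+) = Kw/Kb = 1.0e-14 / 1.8 x 10^-5 = 5.56e-10.
[H^+] = sqrt(Ka x [NH4+]) = sqrt(5.56e-10 x 0.06777) = 6.14e-6 M.
pH = -log(6.14e-6) = 5.21.

5.21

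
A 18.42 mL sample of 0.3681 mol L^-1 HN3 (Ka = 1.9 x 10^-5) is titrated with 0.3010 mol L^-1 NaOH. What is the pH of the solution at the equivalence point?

8.97

n(HN3) = 0.3681 x 0.01842 = 0.006780 mol; V(NaOH) at equivalence = 0.006780/0.3010 = 0.02253 L.
At equivalence all the acid is converted to N3-; total volume = 0.01842 + 0.02253 = 0.04095 L, so [N3-] = 0.006780/0.04095 = 0.1656 M.
Kb = Kw/Ka = 1.0e-14 / 1.9 x 10^-5 = 5.26e-10.
[OH^-] = sqrt(Kb x [N3-]) = sqrt(5.26e-10 x 0.1656) = 9.34e-6 M.
pOH = 5.03, so pH = 14.00 - 5.03 = 8.97.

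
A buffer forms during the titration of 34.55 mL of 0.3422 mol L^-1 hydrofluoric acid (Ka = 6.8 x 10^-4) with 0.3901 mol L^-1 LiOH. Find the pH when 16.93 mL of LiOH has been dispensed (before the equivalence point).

3.27

Initial n(HF) = 0.3422 x 0.03455 = 0.01182 mol.
n(LiOH) added = 0.3901 x 0.01693 = 0.006604 mol, converting that many moles of HF to F-.
Remaining n(HF) = 0.005219 mol; n(F-) = 0.006604 mol.
By Henderson-Hasselbalch, pH = pKa + log([A^-]/[HA]) = 3.17 + log(0.006604/0.005219) = 3.17 + (+0.10) = 3.27.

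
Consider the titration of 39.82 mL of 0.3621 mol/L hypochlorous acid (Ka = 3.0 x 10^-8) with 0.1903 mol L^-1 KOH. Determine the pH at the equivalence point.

n(HClO) = 0.3621 x 0.03982 = 0.01442 mol; V(KOH) at equivalence = 0.01442/0.1903 = 0.07577 L.
At equivalence all the acid is converted to ClO-; total volume = 0.03982 + 0.07577 = 0.1156 L, so [ClO-] = 0.01442/0.1156 = 0.1247 M.
Kb = Kw/Ka = 1.0e-14 / 3.0 x 10^-8 = 3.33e-7.
[OH^-] = sqrt(Kb x [ClO-]) = sqrt(3.33e-7 x 0.1247) = 0.000204 M.
pOH = 3.69, so pH = 14.00 - 3.69 = 10.31.

10.31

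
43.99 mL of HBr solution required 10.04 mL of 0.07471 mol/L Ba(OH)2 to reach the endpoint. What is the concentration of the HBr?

n(Ba(OH)2) delivered = 0.07471 x 0.01004 = 0.0007501 mol.
The reaction is 2 HBr + 1 Ba(OH)2, so n(HBr) = 0.0007501 x 2/1 = 0.001500 mol.
[HBr] = 0.001500 mol / 0.04399 L = 0.0341 M.

0.0341 M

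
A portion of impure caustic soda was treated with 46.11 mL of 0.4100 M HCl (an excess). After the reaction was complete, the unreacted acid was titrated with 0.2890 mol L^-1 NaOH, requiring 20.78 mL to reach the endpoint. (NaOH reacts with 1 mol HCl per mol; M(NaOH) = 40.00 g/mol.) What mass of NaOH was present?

0.516 g

Total n(HCl) added = 0.4100 x 0.04611 = 0.01891 mol.
n(NaOH) used = 0.2890 x 0.02078 = 0.006005 mol, which equals the excess n(HCl).
So n(HCl) consumed by the sample = 0.01891 - 0.006005 = 0.01290 mol.
n(NaOH) = 0.01290 / 1 = 0.01290 mol.
mass = 0.01290 mol x 40.00 g/mol = 0.516 g.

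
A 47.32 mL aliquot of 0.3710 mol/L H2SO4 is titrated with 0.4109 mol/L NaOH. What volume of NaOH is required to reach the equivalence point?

n(H2SO4) = 0.3710 mol/L x 0.04732 L = 0.01756 mol.
The neutralisation is 1 H2SO4 : 2 NaOH, so n(NaOH) = 0.01756 x 2/1 = 0.03511 mol.
V(NaOH) = 0.03511 / 0.4109 = 0.08545 L = 85.5 mL.

85.5 mL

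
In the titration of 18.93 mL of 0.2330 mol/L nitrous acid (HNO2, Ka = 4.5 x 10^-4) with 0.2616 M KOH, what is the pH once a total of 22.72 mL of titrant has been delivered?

n(acid) = 0.2330 x 0.01893 = 0.004411 mol; n(KOH) added = 0.2616 x 0.02272 = 0.005944 mol.
Base is in excess by 0.005944 - 0.004411 = 0.001533 mol in a total volume of 0.04165 L.
[OH^-] = 0.001533/0.04165 = 0.03680 M, so pOH = 1.43 and pH = 14.00 - 1.43 = 12.57.

12.57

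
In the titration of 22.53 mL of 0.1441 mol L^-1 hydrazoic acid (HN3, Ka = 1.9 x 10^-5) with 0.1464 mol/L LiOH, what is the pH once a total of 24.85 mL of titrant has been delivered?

n(acid) = 0.1441 x 0.02253 = 0.003247 mol; n(LiOH) added = 0.1464 x 0.02485 = 0.003638 mol.
Base is in excess by 0.003638 - 0.003247 = 0.0003915 mol in a total volume of 0.04738 L.
[OH^-] = 0.0003915/0.04738 = 0.008262 M, so pOH = 2.08 and pH = 14.00 - 2.08 = 11.92.

11.92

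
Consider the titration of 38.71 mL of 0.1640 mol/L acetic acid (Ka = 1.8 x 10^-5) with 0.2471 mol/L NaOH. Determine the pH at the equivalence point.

8.87

n(CH3COOH) = 0.1640 x 0.03871 = 0.006348 mol; V(NaOH) at equivalence = 0.006348/0.2471 = 0.02569 L.
At equivalence all the acid is converted to CH3COO-; total volume = 0.03871 + 0.02569 = 0.06440 L, so [CH3COO-] = 0.006348/0.06440 = 0.09858 M.
Kb = Kw/Ka = 1.0e-14 / 1.8 x 10^-5 = 5.56e-10.
[OH^-] = sqrt(Kb x [CH3COO-]) = sqrt(5.56e-10 x 0.09858) = 7.40e-6 M.
pOH = 5.13, so pH = 14.00 - 5.13 = 8.87.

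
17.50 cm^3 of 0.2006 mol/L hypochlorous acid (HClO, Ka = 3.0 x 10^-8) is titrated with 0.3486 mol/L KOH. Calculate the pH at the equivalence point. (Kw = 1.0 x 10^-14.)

10.31

n(HClO) = 0.2006 x 0.01750 = 0.003511 mol; V(KOH) at equivalence = 0.003511/0.3486 = 0.01007 L.
At equivalence all the acid is converted to ClO-; total volume = 0.01750 + 0.01007 = 0.02757 L, so [ClO-] = 0.003511/0.02757 = 0.1273 M.
Kb = Kw/Ka = 1.0e-14 / 3.0 x 10^-8 = 3.33e-7.
[OH^-] = sqrt(Kb x [ClO-]) = sqrt(3.33e-7 x 0.1273) = 0.000206 M.
pOH = 3.69, so pH = 14.00 - 3.69 = 10.31.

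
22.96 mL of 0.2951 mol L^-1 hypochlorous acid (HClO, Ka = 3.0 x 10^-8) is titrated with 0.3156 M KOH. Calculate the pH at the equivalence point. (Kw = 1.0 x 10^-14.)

n(HClO) = 0.2951 x 0.02296 = 0.006775 mol; V(KOH) at equivalence = 0.006775/0.3156 = 0.02147 L.
At equivalence all the acid is converted to ClO-; total volume = 0.02296 + 0.02147 = 0.04443 L, so [ClO-] = 0.006775/0.04443 = 0.1525 M.
Kb = Kw/Ka = 1.0e-14 / 3.0 x 10^-8 = 3.33e-7.
[OH^-] = sqrt(Kb x [ClO-]) = sqrt(3.33e-7 x 0.1525) = 0.000225 M.
pOH = 3.65, so pH = 14.00 - 3.65 = 10.35.

10.35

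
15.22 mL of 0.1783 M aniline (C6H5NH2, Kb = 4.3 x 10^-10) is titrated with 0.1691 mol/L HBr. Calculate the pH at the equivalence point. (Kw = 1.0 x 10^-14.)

n(C6H5NH2) = 0.1783 x 0.01522 = 0.002714 mol; V(HBr) at equivalence = 0.002714/0.1691 = 0.01605 L.
At equivalence the base is fully converted to C6H5NH3+; total volume = 0.03127 L, so [C6H5NH3+] = 0.002714/0.03127 = 0.08679 M.
Ka(C6H5NH3+) = Kw/Kb = 1.0e-14 / 4.3 x 10^-10 = 2.33e-5.
[H^+] = sqrt(Ka x [C6H5NH3+]) = sqrt(2.33e-5 x 0.08679) = 0.00142 M.
pH = -log(0.00142) = 2.85.

2.85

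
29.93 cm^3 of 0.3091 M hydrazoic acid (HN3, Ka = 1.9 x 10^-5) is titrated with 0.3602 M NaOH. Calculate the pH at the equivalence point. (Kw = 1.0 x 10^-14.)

8.97

n(HN3) = 0.3091 x 0.02993 = 0.009251 mol; V(NaOH) at equivalence = 0.009251/0.3602 = 0.02568 L.
At equivalence all the acid is converted to N3-; total volume = 0.02993 + 0.02568 = 0.05561 L, so [N3-] = 0.009251/0.05561 = 0.1663 M.
Kb = Kw/Ka = 1.0e-14 / 1.9 x 10^-5 = 5.26e-10.
[OH^-] = sqrt(Kb x [N3-]) = sqrt(5.26e-10 x 0.1663) = 9.36e-6 M.
pOH = 5.03, so pH = 14.00 - 5.03 = 8.97.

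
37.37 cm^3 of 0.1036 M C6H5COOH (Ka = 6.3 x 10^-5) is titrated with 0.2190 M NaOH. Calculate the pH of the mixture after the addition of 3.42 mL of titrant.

3.58

Initial n(C6H5COOH) = 0.1036 x 0.03737 = 0.003872 mol.
n(NaOH) added = 0.2190 x 0.003420 = 0.0007490 mol, converting that many moles of C6H5COOH to C6H5COO-.
Remaining n(C6H5COOH) = 0.003123 mol; n(C6H5COO-) = 0.0007490 mol.
By Henderson-Hasselbalch, pH = pKa + log([A^-]/[HA]) = 4.20 + log(0.0007490/0.003123) = 4.20 + (-0.62) = 3.58.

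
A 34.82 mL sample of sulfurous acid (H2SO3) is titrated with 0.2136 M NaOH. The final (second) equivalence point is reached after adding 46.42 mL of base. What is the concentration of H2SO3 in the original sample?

n(NaOH) = 0.2136 x 0.04642 = 0.009915 mol.
At the final (second) equivalence point, 2 mol OH^- react per mol H2SO3, so n(H2SO3) = 0.009915 / 2 = 0.004958 mol.
[H2SO3] = 0.004958 / 0.03482 L = 0.142 M.

0.142 M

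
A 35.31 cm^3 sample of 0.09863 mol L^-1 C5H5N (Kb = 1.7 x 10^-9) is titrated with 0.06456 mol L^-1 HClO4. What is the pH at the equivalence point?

3.32

n(C5H5N) = 0.09863 x 0.03531 = 0.003483 mol; V(HClO4) at equivalence = 0.003483/0.06456 = 0.05394 L.
At equivalence the base is fully converted to C5H5NH+; total volume = 0.08925 L, so [C5H5NH+] = 0.003483/0.08925 = 0.03902 M.
Ka(C5H5NH+) = Kw/Kb = 1.0e-14 / 1.7 x 10^-9 = 5.88e-6.
[H^+] = sqrt(Ka x [C5H5NH+]) = sqrt(5.88e-6 x 0.03902) = 0.000479 M.
pH = -log(0.000479) = 3.32.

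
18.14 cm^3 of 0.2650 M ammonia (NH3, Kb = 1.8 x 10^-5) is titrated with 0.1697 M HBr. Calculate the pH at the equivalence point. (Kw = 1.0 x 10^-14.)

5.12

n(NH3) = 0.2650 x 0.01814 = 0.004807 mol; V(HBr) at equivalence = 0.004807/0.1697 = 0.02833 L.
At equivalence the base is fully converted to NH4+; total volume = 0.04647 L, so [NH4+] = 0.004807/0.04647 = 0.1035 M.
Ka(NH4+) = Kw/Kb = 1.0e-14 / 1.8 x 10^-5 = 5.56e-10.
[H^+] = sqrt(Ka x [NH4+]) = sqrt(5.56e-10 x 0.1035) = 7.58e-6 M.
pH = -log(7.58e-6) = 5.12.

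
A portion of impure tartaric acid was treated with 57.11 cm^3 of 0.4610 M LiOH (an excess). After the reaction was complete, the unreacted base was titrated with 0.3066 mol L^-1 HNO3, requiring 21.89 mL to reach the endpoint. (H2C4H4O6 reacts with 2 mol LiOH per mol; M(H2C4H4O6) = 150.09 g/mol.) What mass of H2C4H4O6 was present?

1.47 g

Total n(LiOH) added = 0.4610 x 0.05711 = 0.02633 mol.
n(HNO3) used = 0.3066 x 0.02189 = 0.006711 mol, which equals the excess n(LiOH).
So n(LiOH) consumed by the sample = 0.02633 - 0.006711 = 0.01962 mol.
n(H2C4H4O6) = 0.01962 / 2 = 0.009808 mol.
mass = 0.009808 mol x 150.09 g/mol = 1.47 g.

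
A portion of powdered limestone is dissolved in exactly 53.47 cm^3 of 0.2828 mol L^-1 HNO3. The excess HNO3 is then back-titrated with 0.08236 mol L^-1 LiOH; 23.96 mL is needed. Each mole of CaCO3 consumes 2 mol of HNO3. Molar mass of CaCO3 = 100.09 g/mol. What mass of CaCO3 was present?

Total n(HNO3) added = 0.2828 x 0.05347 = 0.01512 mol.
n(LiOH) used = 0.08236 x 0.02396 = 0.001973 mol, which equals the excess n(HNO3).
So n(HNO3) consumed by the sample = 0.01512 - 0.001973 = 0.01315 mol.
n(CaCO3) = 0.01315 / 2 = 0.006574 mol.
mass = 0.006574 mol x 100.09 g/mol = 0.658 g.

0.658 g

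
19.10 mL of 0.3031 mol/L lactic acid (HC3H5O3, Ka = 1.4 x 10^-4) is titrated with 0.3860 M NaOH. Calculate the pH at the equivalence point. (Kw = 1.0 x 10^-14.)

n(HC3H5O3) = 0.3031 x 0.01910 = 0.005789 mol; V(NaOH) at equivalence = 0.005789/0.3860 = 0.01500 L.
At equivalence all the acid is converted to C3H5O3-; total volume = 0.01910 + 0.01500 = 0.03410 L, so [C3H5O3-] = 0.005789/0.03410 = 0.1698 M.
Kb = Kw/Ka = 1.0e-14 / 1.4 x 10^-4 = 7.14e-11.
[OH^-] = sqrt(Kb x [C3H5O3-]) = sqrt(7.14e-11 x 0.1698) = 3.48e-6 M.
pOH = 5.46, so pH = 14.00 - 5.46 = 8.54.

8.54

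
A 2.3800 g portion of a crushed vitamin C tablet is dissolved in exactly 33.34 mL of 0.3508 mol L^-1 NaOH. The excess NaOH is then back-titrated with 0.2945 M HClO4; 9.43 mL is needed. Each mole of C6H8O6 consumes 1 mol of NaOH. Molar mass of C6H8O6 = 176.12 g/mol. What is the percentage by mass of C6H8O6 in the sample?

66.0%

Total n(NaOH) added = 0.3508 x 0.03334 = 0.01170 mol.
n(HClO4) used = 0.2945 x 0.009430 = 0.002777 mol, which equals the excess n(NaOH).
So n(NaOH) consumed by the sample = 0.01170 - 0.002777 = 0.008919 mol.
n(C6H8O6) = 0.008919 / 1 = 0.008919 mol.
mass C6H8O6 = 0.008919 x 176.12 = 1.571 g, so %C6H8O6 = 1.571/2.3800 x 100 = 66.0%.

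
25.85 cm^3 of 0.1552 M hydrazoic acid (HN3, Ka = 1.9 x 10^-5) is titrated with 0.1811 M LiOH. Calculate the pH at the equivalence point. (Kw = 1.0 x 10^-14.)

n(HN3) = 0.1552 x 0.02585 = 0.004012 mol; V(LiOH) at equivalence = 0.004012/0.1811 = 0.02215 L.
At equivalence all the acid is converted to N3-; total volume = 0.02585 + 0.02215 = 0.04800 L, so [N3-] = 0.004012/0.04800 = 0.08358 M.
Kb = Kw/Ka = 1.0e-14 / 1.9 x 10^-5 = 5.26e-10.
[OH^-] = sqrt(Kb x [N3-]) = sqrt(5.26e-10 x 0.08358) = 6.63e-6 M.
pOH = 5.18, so pH = 14.00 - 5.18 = 8.82.

8.82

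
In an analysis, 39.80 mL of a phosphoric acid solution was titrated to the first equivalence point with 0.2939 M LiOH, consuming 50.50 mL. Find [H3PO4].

0.373 M

n(LiOH) = 0.2939 x 0.05050 = 0.01484 mol.
At the first equivalence point, 1 mol OH^- react per mol H3PO4, so n(H3PO4) = 0.01484 / 1 = 0.01484 mol.
[H3PO4] = 0.01484 / 0.03980 L = 0.373 M.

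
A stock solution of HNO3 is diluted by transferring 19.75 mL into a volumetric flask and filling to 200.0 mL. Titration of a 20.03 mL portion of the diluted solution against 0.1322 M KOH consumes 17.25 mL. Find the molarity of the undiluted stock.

n(KOH) = 0.1322 x 0.01725 = 0.002280 mol.
n(HNO3) in the aliquot = 0.002280 mol.
[diluted HNO3] = 0.002280 / 0.02003 = 0.1139 M.
Dilution factor = 200.0/19.75 = 10.13, so [stock] = 0.1139 x 10.13 = 1.15 M.

1.15 M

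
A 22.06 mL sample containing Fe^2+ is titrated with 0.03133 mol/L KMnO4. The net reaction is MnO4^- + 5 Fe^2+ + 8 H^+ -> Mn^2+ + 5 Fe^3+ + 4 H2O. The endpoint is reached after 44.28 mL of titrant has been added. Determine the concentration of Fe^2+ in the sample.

n(KMnO4) = 0.03133 x 0.04428 = 0.001387 mol.
From the balanced equation, 1 mol KMnO4 reacts with 5 mol Fe^2+, so n(Fe^2+) = 0.001387 x 5/1 = 0.006936 mol.
[Fe^2+] = 0.006936 / 0.02206 L = 0.314 M.

0.314 M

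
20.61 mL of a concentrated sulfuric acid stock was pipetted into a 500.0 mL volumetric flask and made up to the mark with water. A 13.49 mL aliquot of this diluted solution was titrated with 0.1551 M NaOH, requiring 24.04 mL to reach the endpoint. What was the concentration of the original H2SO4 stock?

3.35 M

n(NaOH) = 0.1551 x 0.02404 = 0.003729 mol.
n(H2SO4) in the aliquot = 0.003729 x 1/2 = 0.001864 mol.
[diluted H2SO4] = 0.001864 / 0.01349 = 0.1382 M.
Dilution factor = 500.0/20.61 = 24.26, so [stock] = 0.1382 x 24.26 = 3.35 M.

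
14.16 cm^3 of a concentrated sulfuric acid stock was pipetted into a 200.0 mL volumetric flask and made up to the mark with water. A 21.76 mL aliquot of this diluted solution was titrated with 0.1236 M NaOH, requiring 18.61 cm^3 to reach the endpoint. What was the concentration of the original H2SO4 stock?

0.747 M

n(NaOH) = 0.1236 x 0.01861 = 0.002300 mol.
n(H2SO4) in the aliquot = 0.002300 x 1/2 = 0.001150 mol.
[diluted H2SO4] = 0.001150 / 0.02176 = 0.05285 M.
Dilution factor = 200.0/14.16 = 14.12, so [stock] = 0.05285 x 14.12 = 0.747 M.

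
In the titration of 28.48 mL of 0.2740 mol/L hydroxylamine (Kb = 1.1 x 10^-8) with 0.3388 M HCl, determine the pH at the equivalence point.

n(NH2OH) = 0.2740 x 0.02848 = 0.007804 mol; V(HCl) at equivalence = 0.007804/0.3388 = 0.02303 L.
At equivalence the base is fully converted to NH3OH+; total volume = 0.05151 L, so [NH3OH+] = 0.007804/0.05151 = 0.1515 M.
Ka(NH3OH+) = Kw/Kb = 1.0e-14 / 1.1 x 10^-8 = 9.09e-7.
[H^+] = sqrt(Ka x [NH3OH+]) = sqrt(9.09e-7 x 0.1515) = 0.000371 M.
pH = -log(0.000371) = 3.43.

3.43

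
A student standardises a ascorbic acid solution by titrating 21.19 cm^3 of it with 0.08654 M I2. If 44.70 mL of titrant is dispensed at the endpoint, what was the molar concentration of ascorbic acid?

0.183 M

n(I2) = 0.08654 x 0.04470 = 0.003868 mol.
From the balanced equation, 1 mol I2 reacts with 1 mol ascorbic acid, so n(ascorbic acid) = 0.003868 x 1/1 = 0.003868 mol.
[ascorbic acid] = 0.003868 / 0.02119 L = 0.183 M.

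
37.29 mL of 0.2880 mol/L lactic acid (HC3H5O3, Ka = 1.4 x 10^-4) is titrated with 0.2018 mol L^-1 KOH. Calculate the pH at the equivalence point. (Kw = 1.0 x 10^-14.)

n(HC3H5O3) = 0.2880 x 0.03729 = 0.01074 mol; V(KOH) at equivalence = 0.01074/0.2018 = 0.05322 L.
At equivalence all the acid is converted to C3H5O3-; total volume = 0.03729 + 0.05322 = 0.09051 L, so [C3H5O3-] = 0.01074/0.09051 = 0.1187 M.
Kb = Kw/Ka = 1.0e-14 / 1.4 x 10^-4 = 7.14e-11.
[OH^-] = sqrt(Kb x [C3H5O3-]) = sqrt(7.14e-11 x 0.1187) = 2.91e-6 M.
pOH = 5.54, so pH = 14.00 - 5.54 = 8.46.

8.46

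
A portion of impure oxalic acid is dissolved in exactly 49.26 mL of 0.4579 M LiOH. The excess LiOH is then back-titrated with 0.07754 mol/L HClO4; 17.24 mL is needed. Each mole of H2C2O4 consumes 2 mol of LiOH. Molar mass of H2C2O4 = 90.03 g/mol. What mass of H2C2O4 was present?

0.955 g

Total n(LiOH) added = 0.4579 x 0.04926 = 0.02256 mol.
n(HClO4) used = 0.07754 x 0.01724 = 0.001337 mol, which equals the excess n(LiOH).
So n(LiOH) consumed by the sample = 0.02256 - 0.001337 = 0.02122 mol.
n(H2C2O4) = 0.02122 / 2 = 0.01061 mol.
mass = 0.01061 mol x 90.03 g/mol = 0.955 g.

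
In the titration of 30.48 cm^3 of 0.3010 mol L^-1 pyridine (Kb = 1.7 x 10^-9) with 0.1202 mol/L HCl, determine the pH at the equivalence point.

n(C5H5N) = 0.3010 x 0.03048 = 0.009174 mol; V(HCl) at equivalence = 0.009174/0.1202 = 0.07633 L.
At equivalence the base is fully converted to C5H5NH+; total volume = 0.1068 L, so [C5H5NH+] = 0.009174/0.1068 = 0.08590 M.
Ka(C5H5NH+) = Kw/Kb = 1.0e-14 / 1.7 x 10^-9 = 5.88e-6.
[H^+] = sqrt(Ka x [C5H5NH+]) = sqrt(5.88e-6 x 0.08590) = 0.000711 M.
pH = -log(0.000711) = 3.15.

3.15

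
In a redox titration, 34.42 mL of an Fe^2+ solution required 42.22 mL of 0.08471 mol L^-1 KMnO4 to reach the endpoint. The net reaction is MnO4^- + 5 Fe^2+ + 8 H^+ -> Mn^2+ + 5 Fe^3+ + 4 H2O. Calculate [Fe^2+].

0.520 M

n(KMnO4) = 0.08471 x 0.04222 = 0.003576 mol.
From the balanced equation, 1 mol KMnO4 reacts with 5 mol Fe^2+, so n(Fe^2+) = 0.003576 x 5/1 = 0.01788 mol.
[Fe^2+] = 0.01788 / 0.03442 L = 0.520 M.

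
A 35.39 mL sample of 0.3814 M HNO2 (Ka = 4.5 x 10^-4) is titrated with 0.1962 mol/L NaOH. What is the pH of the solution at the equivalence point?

8.23

n(HNO2) = 0.3814 x 0.03539 = 0.01350 mol; V(NaOH) at equivalence = 0.01350/0.1962 = 0.06880 L.
At equivalence all the acid is converted to NO2-; total volume = 0.03539 + 0.06880 = 0.1042 L, so [NO2-] = 0.01350/0.1042 = 0.1296 M.
Kb = Kw/Ka = 1.0e-14 / 4.5 x 10^-4 = 2.22e-11.
[OH^-] = sqrt(Kb x [NO2-]) = sqrt(2.22e-11 x 0.1296) = 1.70e-6 M.
pOH = 5.77, so pH = 14.00 - 5.77 = 8.23.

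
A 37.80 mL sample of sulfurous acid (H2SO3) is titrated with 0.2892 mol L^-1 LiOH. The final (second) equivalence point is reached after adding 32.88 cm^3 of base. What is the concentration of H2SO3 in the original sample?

n(LiOH) = 0.2892 x 0.03288 = 0.009509 mol.
At the final (second) equivalence point, 2 mol OH^- react per mol H2SO3, so n(H2SO3) = 0.009509 / 2 = 0.004754 mol.
[H2SO3] = 0.004754 / 0.03780 L = 0.126 M.

0.126 M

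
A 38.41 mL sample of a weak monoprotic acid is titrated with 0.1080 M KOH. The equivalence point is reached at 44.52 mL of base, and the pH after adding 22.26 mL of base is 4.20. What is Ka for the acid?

22.26 mL is half of the equivalence volume, so this is the half-equivalence point where [HA] = [A^-].
At half-equivalence pH = pKa, so pKa = 4.20.
Ka = 10^(-4.20) = 6.3 x 10^-5.

6.3 x 10^-5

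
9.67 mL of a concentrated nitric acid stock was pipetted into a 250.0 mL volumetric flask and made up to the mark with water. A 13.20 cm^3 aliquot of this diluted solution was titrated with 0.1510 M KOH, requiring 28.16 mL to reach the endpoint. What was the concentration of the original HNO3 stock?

n(KOH) = 0.1510 x 0.02816 = 0.004252 mol.
n(HNO3) in the aliquot = 0.004252 mol.
[diluted HNO3] = 0.004252 / 0.01320 = 0.3221 M.
Dilution factor = 250.0/9.670 = 25.85, so [stock] = 0.3221 x 25.85 = 8.33 M.

8.33 M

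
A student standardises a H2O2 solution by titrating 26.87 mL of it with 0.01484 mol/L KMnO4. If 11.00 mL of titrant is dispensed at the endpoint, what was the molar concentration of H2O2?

n(KMnO4) = 0.01484 x 0.01100 = 0.0001632 mol.
From the balanced equation, 2 mol KMnO4 reacts with 5 mol H2O2, so n(H2O2) = 0.0001632 x 5/2 = 0.0004081 mol.
[H2O2] = 0.0004081 / 0.02687 L = 0.0152 M.

0.0152 M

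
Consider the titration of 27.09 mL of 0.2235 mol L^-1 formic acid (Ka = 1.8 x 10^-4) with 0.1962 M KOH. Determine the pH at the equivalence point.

n(HCOOH) = 0.2235 x 0.02709 = 0.006055 mol; V(KOH) at equivalence = 0.006055/0.1962 = 0.03086 L.
At equivalence all the acid is converted to HCOO-; total volume = 0.02709 + 0.03086 = 0.05795 L, so [HCOO-] = 0.006055/0.05795 = 0.1045 M.
Kb = Kw/Ka = 1.0e-14 / 1.8 x 10^-4 = 5.56e-11.
[OH^-] = sqrt(Kb x [HCOO-]) = sqrt(5.56e-11 x 0.1045) = 2.41e-6 M.
pOH = 5.62, so pH = 14.00 - 5.62 = 8.38.

8.38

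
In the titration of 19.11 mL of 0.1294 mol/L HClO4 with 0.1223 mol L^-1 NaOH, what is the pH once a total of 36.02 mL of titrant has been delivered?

12.54

n(acid) = 0.1294 x 0.01911 = 0.002473 mol; n(NaOH) added = 0.1223 x 0.03602 = 0.004405 mol.
Base is in excess by 0.004405 - 0.002473 = 0.001932 mol in a total volume of 0.05513 L.
[OH^-] = 0.001932/0.05513 = 0.03505 M, so pOH = 1.46 and pH = 14.00 - 1.46 = 12.54.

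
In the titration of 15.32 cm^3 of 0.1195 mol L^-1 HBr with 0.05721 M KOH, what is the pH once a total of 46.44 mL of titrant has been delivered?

n(acid) = 0.1195 x 0.01532 = 0.001831 mol; n(KOH) added = 0.05721 x 0.04644 = 0.002657 mol.
Base is in excess by 0.002657 - 0.001831 = 0.0008261 mol in a total volume of 0.06176 L.
[OH^-] = 0.0008261/0.06176 = 0.01338 M, so pOH = 1.87 and pH = 14.00 - 1.87 = 12.13.

12.13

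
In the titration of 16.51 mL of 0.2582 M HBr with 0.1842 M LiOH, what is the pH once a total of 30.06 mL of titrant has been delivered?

n(acid) = 0.2582 x 0.01651 = 0.004263 mol; n(LiOH) added = 0.1842 x 0.03006 = 0.005537 mol.
Base is in excess by 0.005537 - 0.004263 = 0.001274 mol in a total volume of 0.04657 L.
[OH^-] = 0.001274/0.04657 = 0.02736 M, so pOH = 1.56 and pH = 14.00 - 1.56 = 12.44.

12.44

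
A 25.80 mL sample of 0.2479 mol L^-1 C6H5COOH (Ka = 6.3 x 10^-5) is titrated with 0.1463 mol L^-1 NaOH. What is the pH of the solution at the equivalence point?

8.58

n(C6H5COOH) = 0.2479 x 0.02580 = 0.006396 mol; V(NaOH) at equivalence = 0.006396/0.1463 = 0.04372 L.
At equivalence all the acid is converted to C6H5COO-; total volume = 0.02580 + 0.04372 = 0.06952 L, so [C6H5COO-] = 0.006396/0.06952 = 0.09200 M.
Kb = Kw/Ka = 1.0e-14 / 6.3 x 10^-5 = 1.59e-10.
[OH^-] = sqrt(Kb x [C6H5COO-]) = sqrt(1.59e-10 x 0.09200) = 3.82e-6 M.
pOH = 5.42, so pH = 14.00 - 5.42 = 8.58.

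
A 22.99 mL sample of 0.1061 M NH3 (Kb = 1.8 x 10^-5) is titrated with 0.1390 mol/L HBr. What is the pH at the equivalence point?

n(NH3) = 0.1061 x 0.02299 = 0.002439 mol; V(HBr) at equivalence = 0.002439/0.1390 = 0.01755 L.
At equivalence the base is fully converted to NH4+; total volume = 0.04054 L, so [NH4+] = 0.002439/0.04054 = 0.06017 M.
Ka(NH4+) = Kw/Kb = 1.0e-14 / 1.8 x 10^-5 = 5.56e-10.
[H^+] = sqrt(Ka x [NH4+]) = sqrt(5.56e-10 x 0.06017) = 5.78e-6 M.
pH = -log(5.78e-6) = 5.24.

5.24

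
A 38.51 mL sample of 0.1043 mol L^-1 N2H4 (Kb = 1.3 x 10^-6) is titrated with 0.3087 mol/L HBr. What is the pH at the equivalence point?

n(N2H4) = 0.1043 x 0.03851 = 0.004017 mol; V(HBr) at equivalence = 0.004017/0.3087 = 0.01301 L.
At equivalence the base is fully converted to N2H5+; total volume = 0.05152 L, so [N2H5+] = 0.004017/0.05152 = 0.07796 M.
Ka(N2H5+) = Kw/Kb = 1.0e-14 / 1.3 x 10^-6 = 7.69e-9.
[H^+] = sqrt(Ka x [N2H5+]) = sqrt(7.69e-9 x 0.07796) = 2.45e-5 M.
pH = -log(2.45e-5) = 4.61.

4.61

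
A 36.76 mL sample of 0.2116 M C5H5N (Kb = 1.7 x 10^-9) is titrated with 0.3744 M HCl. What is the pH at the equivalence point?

n(C5H5N) = 0.2116 x 0.03676 = 0.007778 mol; V(HCl) at equivalence = 0.007778/0.3744 = 0.02078 L.
At equivalence the base is fully converted to C5H5NH+; total volume = 0.05754 L, so [C5H5NH+] = 0.007778/0.05754 = 0.1352 M.
Ka(C5H5NH+) = Kw/Kb = 1.0e-14 / 1.7 x 10^-9 = 5.88e-6.
[H^+] = sqrt(Ka x [C5H5NH+]) = sqrt(5.88e-6 x 0.1352) = 0.000892 M.
pH = -log(0.000892) = 3.05.

3.05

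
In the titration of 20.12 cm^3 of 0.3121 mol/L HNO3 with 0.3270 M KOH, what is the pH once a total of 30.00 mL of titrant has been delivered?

12.85

n(acid) = 0.3121 x 0.02012 = 0.006279 mol; n(KOH) added = 0.3270 x 0.03000 = 0.009810 mol.
Base is in excess by 0.009810 - 0.006279 = 0.003531 mol in a total volume of 0.05012 L.
[OH^-] = 0.003531/0.05012 = 0.07044 M, so pOH = 1.15 and pH = 14.00 - 1.15 = 12.85.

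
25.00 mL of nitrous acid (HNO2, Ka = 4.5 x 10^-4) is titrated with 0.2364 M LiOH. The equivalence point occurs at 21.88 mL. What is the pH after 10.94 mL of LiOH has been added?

10.94 mL is exactly half the equivalence volume (21.88/2), i.e. the half-equivalence point.
There, n(HA) = n(A^-), so pH = pKa = -log(4.5 x 10^-4) = 3.35.

3.35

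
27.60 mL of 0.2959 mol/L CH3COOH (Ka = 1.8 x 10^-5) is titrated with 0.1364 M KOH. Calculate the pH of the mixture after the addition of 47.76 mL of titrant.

5.34

Initial n(CH3COOH) = 0.2959 x 0.02760 = 0.008167 mol.
n(KOH) added = 0.1364 x 0.04776 = 0.006514 mol, converting that many moles of CH3COOH to CH3COO-.
Remaining n(CH3COOH) = 0.001652 mol; n(CH3COO-) = 0.006514 mol.
By Henderson-Hasselbalch, pH = pKa + log([A^-]/[HA]) = 4.74 + log(0.006514/0.001652) = 4.74 + (+0.60) = 5.34.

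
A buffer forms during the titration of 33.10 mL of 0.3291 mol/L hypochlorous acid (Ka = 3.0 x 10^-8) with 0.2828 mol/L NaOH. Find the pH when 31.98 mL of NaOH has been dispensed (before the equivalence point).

Initial n(HClO) = 0.3291 x 0.03310 = 0.01089 mol.
n(NaOH) added = 0.2828 x 0.03198 = 0.009044 mol, converting that many moles of HClO to ClO-.
Remaining n(HClO) = 0.001849 mol; n(ClO-) = 0.009044 mol.
By Henderson-Hasselbalch, pH = pKa + log([A^-]/[HA]) = 7.52 + log(0.009044/0.001849) = 7.52 + (+0.69) = 8.21.

8.21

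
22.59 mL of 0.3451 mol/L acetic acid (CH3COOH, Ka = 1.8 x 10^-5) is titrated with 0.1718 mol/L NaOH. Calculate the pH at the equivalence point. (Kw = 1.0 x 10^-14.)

8.90

n(CH3COOH) = 0.3451 x 0.02259 = 0.007796 mol; V(NaOH) at equivalence = 0.007796/0.1718 = 0.04538 L.
At equivalence all the acid is converted to CH3COO-; total volume = 0.02259 + 0.04538 = 0.06797 L, so [CH3COO-] = 0.007796/0.06797 = 0.1147 M.
Kb = Kw/Ka = 1.0e-14 / 1.8 x 10^-5 = 5.56e-10.
[OH^-] = sqrt(Kb x [CH3COO-]) = sqrt(5.56e-10 x 0.1147) = 7.98e-6 M.
pOH = 5.10, so pH = 14.00 - 5.10 = 8.90.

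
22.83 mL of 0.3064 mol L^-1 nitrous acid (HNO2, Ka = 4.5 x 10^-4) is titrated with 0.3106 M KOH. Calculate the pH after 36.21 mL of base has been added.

12.86

n(acid) = 0.3064 x 0.02283 = 0.006995 mol; n(KOH) added = 0.3106 x 0.03621 = 0.01125 mol.
Base is in excess by 0.01125 - 0.006995 = 0.004252 mol in a total volume of 0.05904 L.
[OH^-] = 0.004252/0.05904 = 0.07201 M, so pOH = 1.14 and pH = 14.00 - 1.14 = 12.86.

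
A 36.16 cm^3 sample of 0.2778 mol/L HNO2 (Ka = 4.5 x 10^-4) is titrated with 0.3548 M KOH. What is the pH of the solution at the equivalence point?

n(HNO2) = 0.2778 x 0.03616 = 0.01005 mol; V(KOH) at equivalence = 0.01005/0.3548 = 0.02831 L.
At equivalence all the acid is converted to NO2-; total volume = 0.03616 + 0.02831 = 0.06447 L, so [NO2-] = 0.01005/0.06447 = 0.1558 M.
Kb = Kw/Ka = 1.0e-14 / 4.5 x 10^-4 = 2.22e-11.
[OH^-] = sqrt(Kb x [NO2-]) = sqrt(2.22e-11 x 0.1558) = 1.86e-6 M.
pOH = 5.73, so pH = 14.00 - 5.73 = 8.27.

8.27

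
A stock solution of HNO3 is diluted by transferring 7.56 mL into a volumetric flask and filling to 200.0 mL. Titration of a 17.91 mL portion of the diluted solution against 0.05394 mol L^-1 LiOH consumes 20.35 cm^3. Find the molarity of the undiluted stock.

n(LiOH) = 0.05394 x 0.02035 = 0.001098 mol.
n(HNO3) in the aliquot = 0.001098 mol.
[diluted HNO3] = 0.001098 / 0.01791 = 0.06129 M.
Dilution factor = 200.0/7.560 = 26.46, so [stock] = 0.06129 x 26.46 = 1.62 M.

1.62 M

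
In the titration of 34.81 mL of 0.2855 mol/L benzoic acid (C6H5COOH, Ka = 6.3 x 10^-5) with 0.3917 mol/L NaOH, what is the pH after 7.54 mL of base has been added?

3.83

Initial n(C6H5COOH) = 0.2855 x 0.03481 = 0.009938 mol.
n(NaOH) added = 0.3917 x 0.007540 = 0.002953 mol, converting that many moles of C6H5COOH to C6H5COO-.
Remaining n(C6H5COOH) = 0.006985 mol; n(C6H5COO-) = 0.002953 mol.
By Henderson-Hasselbalch, pH = pKa + log([A^-]/[HA]) = 4.20 + log(0.002953/0.006985) = 4.20 + (-0.37) = 3.83.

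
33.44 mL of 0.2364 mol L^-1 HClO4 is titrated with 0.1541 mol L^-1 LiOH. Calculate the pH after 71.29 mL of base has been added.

12.47

n(acid) = 0.2364 x 0.03344 = 0.007905 mol; n(LiOH) added = 0.1541 x 0.07129 = 0.01099 mol.
Base is in excess by 0.01099 - 0.007905 = 0.003081 mol in a total volume of 0.1047 L.
[OH^-] = 0.003081/0.1047 = 0.02941 M, so pOH = 1.53 and pH = 14.00 - 1.53 = 12.47.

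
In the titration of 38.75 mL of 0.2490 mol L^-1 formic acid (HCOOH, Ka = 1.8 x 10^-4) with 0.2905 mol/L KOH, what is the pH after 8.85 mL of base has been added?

Initial n(HCOOH) = 0.2490 x 0.03875 = 0.009649 mol.
n(KOH) added = 0.2905 x 0.008850 = 0.002571 mol, converting that many moles of HCOOH to HCOO-.
Remaining n(HCOOH) = 0.007078 mol; n(HCOO-) = 0.002571 mol.
By Henderson-Hasselbalch, pH = pKa + log([A^-]/[HA]) = 3.74 + log(0.002571/0.007078) = 3.74 + (-0.44) = 3.30.

3.30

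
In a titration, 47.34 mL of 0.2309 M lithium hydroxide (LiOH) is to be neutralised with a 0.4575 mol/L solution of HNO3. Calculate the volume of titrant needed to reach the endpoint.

23.9 mL

n(LiOH) = 0.2309 mol/L x 0.04734 L = 0.01093 mol.
At equivalence n(HNO3) = n(LiOH) = 0.01093 mol.
V(HNO3) = 0.01093 / 0.4575 = 0.02389 L = 23.9 mL.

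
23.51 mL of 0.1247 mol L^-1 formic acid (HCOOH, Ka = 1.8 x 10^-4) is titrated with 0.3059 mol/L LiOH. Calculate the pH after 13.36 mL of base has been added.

12.50

n(acid) = 0.1247 x 0.02351 = 0.002932 mol; n(LiOH) added = 0.3059 x 0.01336 = 0.004087 mol.
Base is in excess by 0.004087 - 0.002932 = 0.001155 mol in a total volume of 0.03687 L.
[OH^-] = 0.001155/0.03687 = 0.03133 M, so pOH = 1.50 and pH = 14.00 - 1.50 = 12.50.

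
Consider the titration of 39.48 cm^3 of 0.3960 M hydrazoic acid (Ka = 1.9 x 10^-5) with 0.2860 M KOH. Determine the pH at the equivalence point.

n(HN3) = 0.3960 x 0.03948 = 0.01563 mol; V(KOH) at equivalence = 0.01563/0.2860 = 0.05466 L.
At equivalence all the acid is converted to N3-; total volume = 0.03948 + 0.05466 = 0.09414 L, so [N3-] = 0.01563/0.09414 = 0.1661 M.
Kb = Kw/Ka = 1.0e-14 / 1.9 x 10^-5 = 5.26e-10.
[OH^-] = sqrt(Kb x [N3-]) = sqrt(5.26e-10 x 0.1661) = 9.35e-6 M.
pOH = 5.03, so pH = 14.00 - 5.03 = 8.97.

8.97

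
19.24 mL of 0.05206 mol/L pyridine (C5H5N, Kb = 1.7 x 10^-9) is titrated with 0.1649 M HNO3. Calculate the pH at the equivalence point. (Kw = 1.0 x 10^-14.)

n(C5H5N) = 0.05206 x 0.01924 = 0.001002 mol; V(HNO3) at equivalence = 0.001002/0.1649 = 0.006074 L.
At equivalence the base is fully converted to C5H5NH+; total volume = 0.02531 L, so [C5H5NH+] = 0.001002/0.02531 = 0.03957 M.
Ka(C5H5NH+) = Kw/Kb = 1.0e-14 / 1.7 x 10^-9 = 5.88e-6.
[H^+] = sqrt(Ka x [C5H5NH+]) = sqrt(5.88e-6 x 0.03957) = 0.000482 M.
pH = -log(0.000482) = 3.32.

3.32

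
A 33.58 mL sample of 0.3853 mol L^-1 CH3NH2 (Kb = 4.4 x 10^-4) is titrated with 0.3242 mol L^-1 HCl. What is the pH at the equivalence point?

n(CH3NH2) = 0.3853 x 0.03358 = 0.01294 mol; V(HCl) at equivalence = 0.01294/0.3242 = 0.03991 L.
At equivalence the base is fully converted to CH3NH3+; total volume = 0.07349 L, so [CH3NH3+] = 0.01294/0.07349 = 0.1761 M.
Ka(CH3NH3+) = Kw/Kb = 1.0e-14 / 4.4 x 10^-4 = 2.27e-11.
[H^+] = sqrt(Ka x [CH3NH3+]) = sqrt(2.27e-11 x 0.1761) = 2.00e-6 M.
pH = -log(2.00e-6) = 5.70.

5.70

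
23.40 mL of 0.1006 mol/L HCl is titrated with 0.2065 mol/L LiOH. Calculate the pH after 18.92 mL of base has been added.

12.56

n(acid) = 0.1006 x 0.02340 = 0.002354 mol; n(LiOH) added = 0.2065 x 0.01892 = 0.003907 mol.
Base is in excess by 0.003907 - 0.002354 = 0.001553 mol in a total volume of 0.04232 L.
[OH^-] = 0.001553/0.04232 = 0.03670 M, so pOH = 1.44 and pH = 14.00 - 1.44 = 12.56.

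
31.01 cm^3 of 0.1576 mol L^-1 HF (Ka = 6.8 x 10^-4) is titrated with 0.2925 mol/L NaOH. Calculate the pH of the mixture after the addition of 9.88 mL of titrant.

3.33

Initial n(HF) = 0.1576 x 0.03101 = 0.004887 mol.
n(NaOH) added = 0.2925 x 0.009880 = 0.002890 mol, converting that many moles of HF to F-.
Remaining n(HF) = 0.001997 mol; n(F-) = 0.002890 mol.
By Henderson-Hasselbalch, pH = pKa + log([A^-]/[HA]) = 3.17 + log(0.002890/0.001997) = 3.17 + (+0.16) = 3.33.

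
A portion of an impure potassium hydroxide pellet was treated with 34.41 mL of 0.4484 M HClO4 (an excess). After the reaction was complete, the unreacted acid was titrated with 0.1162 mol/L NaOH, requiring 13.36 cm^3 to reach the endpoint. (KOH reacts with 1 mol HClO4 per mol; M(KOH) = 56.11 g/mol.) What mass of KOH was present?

Total n(HClO4) added = 0.4484 x 0.03441 = 0.01543 mol.
n(NaOH) used = 0.1162 x 0.01336 = 0.001552 mol, which equals the excess n(HClO4).
So n(HClO4) consumed by the sample = 0.01543 - 0.001552 = 0.01388 mol.
n(KOH) = 0.01388 / 1 = 0.01388 mol.
mass = 0.01388 mol x 56.11 g/mol = 0.779 g.

0.779 g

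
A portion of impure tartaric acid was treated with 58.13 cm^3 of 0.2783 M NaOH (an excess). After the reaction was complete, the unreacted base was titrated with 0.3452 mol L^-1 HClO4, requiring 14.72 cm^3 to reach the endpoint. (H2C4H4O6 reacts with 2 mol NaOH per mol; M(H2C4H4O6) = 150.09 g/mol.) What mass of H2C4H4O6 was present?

Total n(NaOH) added = 0.2783 x 0.05813 = 0.01618 mol.
n(HClO4) used = 0.3452 x 0.01472 = 0.005081 mol, which equals the excess n(NaOH).
So n(NaOH) consumed by the sample = 0.01618 - 0.005081 = 0.01110 mol.
n(H2C4H4O6) = 0.01110 / 2 = 0.005548 mol.
mass = 0.005548 mol x 150.09 g/mol = 0.833 g.

0.833 g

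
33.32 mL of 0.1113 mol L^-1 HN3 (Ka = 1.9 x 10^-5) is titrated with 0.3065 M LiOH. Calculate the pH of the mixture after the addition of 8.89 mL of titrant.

5.16

Initial n(HN3) = 0.1113 x 0.03332 = 0.003709 mol.
n(LiOH) added = 0.3065 x 0.008890 = 0.002725 mol, converting that many moles of HN3 to N3-.
Remaining n(HN3) = 0.0009837 mol; n(N3-) = 0.002725 mol.
By Henderson-Hasselbalch, pH = pKa + log([A^-]/[HA]) = 4.72 + log(0.002725/0.0009837) = 4.72 + (+0.44) = 5.16.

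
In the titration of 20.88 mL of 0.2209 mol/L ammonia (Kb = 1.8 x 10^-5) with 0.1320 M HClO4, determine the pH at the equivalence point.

n(NH3) = 0.2209 x 0.02088 = 0.004612 mol; V(HClO4) at equivalence = 0.004612/0.1320 = 0.03494 L.
At equivalence the base is fully converted to NH4+; total volume = 0.05582 L, so [NH4+] = 0.004612/0.05582 = 0.08263 M.
Ka(NH4+) = Kw/Kb = 1.0e-14 / 1.8 x 10^-5 = 5.56e-10.
[H^+] = sqrt(Ka x [NH4+]) = sqrt(5.56e-10 x 0.08263) = 6.78e-6 M.
pH = -log(6.78e-6) = 5.17.

5.17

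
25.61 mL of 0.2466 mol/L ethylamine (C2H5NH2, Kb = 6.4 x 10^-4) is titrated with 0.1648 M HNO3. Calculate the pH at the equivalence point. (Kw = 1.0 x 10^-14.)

5.91

n(C2H5NH2) = 0.2466 x 0.02561 = 0.006315 mol; V(HNO3) at equivalence = 0.006315/0.1648 = 0.03832 L.
At equivalence the base is fully converted to C2H5NH3+; total volume = 0.06393 L, so [C2H5NH3+] = 0.006315/0.06393 = 0.09878 M.
Ka(C2H5NH3+) = Kw/Kb = 1.0e-14 / 6.4 x 10^-4 = 1.56e-11.
[H^+] = sqrt(Ka x [C2H5NH3+]) = sqrt(1.56e-11 x 0.09878) = 1.24e-6 M.
pH = -log(1.24e-6) = 5.91.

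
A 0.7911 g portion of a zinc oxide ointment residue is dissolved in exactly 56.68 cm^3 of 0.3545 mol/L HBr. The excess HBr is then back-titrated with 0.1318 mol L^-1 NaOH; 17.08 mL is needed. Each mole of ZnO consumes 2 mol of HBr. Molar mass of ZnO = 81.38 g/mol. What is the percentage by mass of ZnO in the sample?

91.8%

Total n(HBr) added = 0.3545 x 0.05668 = 0.02009 mol.
n(NaOH) used = 0.1318 x 0.01708 = 0.002251 mol, which equals the excess n(HBr).
So n(HBr) consumed by the sample = 0.02009 - 0.002251 = 0.01784 mol.
n(ZnO) = 0.01784 / 2 = 0.008921 mol.
mass ZnO = 0.008921 x 81.38 = 0.7260 g, so %ZnO = 0.7260/0.7911 x 100 = 91.8%.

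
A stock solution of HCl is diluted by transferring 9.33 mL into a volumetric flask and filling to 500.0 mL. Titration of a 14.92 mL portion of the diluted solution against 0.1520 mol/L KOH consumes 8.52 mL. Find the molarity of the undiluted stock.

4.65 M

n(KOH) = 0.1520 x 0.008520 = 0.001295 mol.
n(HCl) in the aliquot = 0.001295 mol.
[diluted HCl] = 0.001295 / 0.01492 = 0.08680 M.
Dilution factor = 500.0/9.330 = 53.59, so [stock] = 0.08680 x 53.59 = 4.65 M.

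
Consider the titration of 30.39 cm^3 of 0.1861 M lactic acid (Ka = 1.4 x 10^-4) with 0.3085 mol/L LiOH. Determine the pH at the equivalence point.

8.46

n(HC3H5O3) = 0.1861 x 0.03039 = 0.005656 mol; V(LiOH) at equivalence = 0.005656/0.3085 = 0.01833 L.
At equivalence all the acid is converted to C3H5O3-; total volume = 0.03039 + 0.01833 = 0.04872 L, so [C3H5O3-] = 0.005656/0.04872 = 0.1161 M.
Kb = Kw/Ka = 1.0e-14 / 1.4 x 10^-4 = 7.14e-11.
[OH^-] = sqrt(Kb x [C3H5O3-]) = sqrt(7.14e-11 x 0.1161) = 2.88e-6 M.
pOH = 5.54, so pH = 14.00 - 5.54 = 8.46.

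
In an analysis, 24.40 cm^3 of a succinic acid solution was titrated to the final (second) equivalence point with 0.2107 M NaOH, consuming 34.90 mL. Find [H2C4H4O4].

n(NaOH) = 0.2107 x 0.03490 = 0.007353 mol.
At the final (second) equivalence point, 2 mol OH^- react per mol H2C4H4O4, so n(H2C4H4O4) = 0.007353 / 2 = 0.003677 mol.
[H2C4H4O4] = 0.003677 / 0.02440 L = 0.151 M.

0.151 M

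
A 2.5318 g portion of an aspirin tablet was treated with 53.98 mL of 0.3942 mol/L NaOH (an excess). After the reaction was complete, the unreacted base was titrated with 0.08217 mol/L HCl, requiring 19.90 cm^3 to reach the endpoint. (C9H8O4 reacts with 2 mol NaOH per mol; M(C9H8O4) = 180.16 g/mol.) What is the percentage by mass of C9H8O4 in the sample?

Total n(NaOH) added = 0.3942 x 0.05398 = 0.02128 mol.
n(HCl) used = 0.08217 x 0.01990 = 0.001635 mol, which equals the excess n(NaOH).
So n(NaOH) consumed by the sample = 0.02128 - 0.001635 = 0.01964 mol.
n(C9H8O4) = 0.01964 / 2 = 0.009822 mol.
mass C9H8O4 = 0.009822 x 180.16 = 1.770 g, so %C9H8O4 = 1.770/2.5318 x 100 = 69.9%.

69.9%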